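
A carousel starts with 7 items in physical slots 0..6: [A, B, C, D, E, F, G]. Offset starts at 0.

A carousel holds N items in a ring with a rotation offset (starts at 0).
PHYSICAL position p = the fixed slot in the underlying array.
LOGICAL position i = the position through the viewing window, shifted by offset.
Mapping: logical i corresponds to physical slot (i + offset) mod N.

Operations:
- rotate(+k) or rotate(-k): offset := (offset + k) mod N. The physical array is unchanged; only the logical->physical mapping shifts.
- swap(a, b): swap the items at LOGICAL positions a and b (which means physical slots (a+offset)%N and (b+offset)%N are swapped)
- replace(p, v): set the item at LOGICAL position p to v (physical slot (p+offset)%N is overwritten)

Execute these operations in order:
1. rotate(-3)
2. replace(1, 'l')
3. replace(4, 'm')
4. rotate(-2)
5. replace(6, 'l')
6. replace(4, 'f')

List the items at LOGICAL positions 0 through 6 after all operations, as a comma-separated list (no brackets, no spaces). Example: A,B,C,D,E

Answer: C,D,E,l,f,A,l

Derivation:
After op 1 (rotate(-3)): offset=4, physical=[A,B,C,D,E,F,G], logical=[E,F,G,A,B,C,D]
After op 2 (replace(1, 'l')): offset=4, physical=[A,B,C,D,E,l,G], logical=[E,l,G,A,B,C,D]
After op 3 (replace(4, 'm')): offset=4, physical=[A,m,C,D,E,l,G], logical=[E,l,G,A,m,C,D]
After op 4 (rotate(-2)): offset=2, physical=[A,m,C,D,E,l,G], logical=[C,D,E,l,G,A,m]
After op 5 (replace(6, 'l')): offset=2, physical=[A,l,C,D,E,l,G], logical=[C,D,E,l,G,A,l]
After op 6 (replace(4, 'f')): offset=2, physical=[A,l,C,D,E,l,f], logical=[C,D,E,l,f,A,l]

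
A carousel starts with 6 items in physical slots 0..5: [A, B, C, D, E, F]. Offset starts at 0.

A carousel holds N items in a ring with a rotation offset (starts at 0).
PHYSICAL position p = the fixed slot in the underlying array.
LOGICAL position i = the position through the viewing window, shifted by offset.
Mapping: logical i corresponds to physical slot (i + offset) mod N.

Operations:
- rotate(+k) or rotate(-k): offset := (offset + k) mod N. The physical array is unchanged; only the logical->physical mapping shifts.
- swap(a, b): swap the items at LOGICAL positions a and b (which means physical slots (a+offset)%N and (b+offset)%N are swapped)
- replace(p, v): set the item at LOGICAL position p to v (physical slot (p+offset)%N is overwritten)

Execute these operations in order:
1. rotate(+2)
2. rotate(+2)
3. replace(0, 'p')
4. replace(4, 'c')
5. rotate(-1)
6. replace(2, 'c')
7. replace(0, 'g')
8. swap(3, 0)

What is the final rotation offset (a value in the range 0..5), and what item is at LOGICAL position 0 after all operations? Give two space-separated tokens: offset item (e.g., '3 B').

Answer: 3 A

Derivation:
After op 1 (rotate(+2)): offset=2, physical=[A,B,C,D,E,F], logical=[C,D,E,F,A,B]
After op 2 (rotate(+2)): offset=4, physical=[A,B,C,D,E,F], logical=[E,F,A,B,C,D]
After op 3 (replace(0, 'p')): offset=4, physical=[A,B,C,D,p,F], logical=[p,F,A,B,C,D]
After op 4 (replace(4, 'c')): offset=4, physical=[A,B,c,D,p,F], logical=[p,F,A,B,c,D]
After op 5 (rotate(-1)): offset=3, physical=[A,B,c,D,p,F], logical=[D,p,F,A,B,c]
After op 6 (replace(2, 'c')): offset=3, physical=[A,B,c,D,p,c], logical=[D,p,c,A,B,c]
After op 7 (replace(0, 'g')): offset=3, physical=[A,B,c,g,p,c], logical=[g,p,c,A,B,c]
After op 8 (swap(3, 0)): offset=3, physical=[g,B,c,A,p,c], logical=[A,p,c,g,B,c]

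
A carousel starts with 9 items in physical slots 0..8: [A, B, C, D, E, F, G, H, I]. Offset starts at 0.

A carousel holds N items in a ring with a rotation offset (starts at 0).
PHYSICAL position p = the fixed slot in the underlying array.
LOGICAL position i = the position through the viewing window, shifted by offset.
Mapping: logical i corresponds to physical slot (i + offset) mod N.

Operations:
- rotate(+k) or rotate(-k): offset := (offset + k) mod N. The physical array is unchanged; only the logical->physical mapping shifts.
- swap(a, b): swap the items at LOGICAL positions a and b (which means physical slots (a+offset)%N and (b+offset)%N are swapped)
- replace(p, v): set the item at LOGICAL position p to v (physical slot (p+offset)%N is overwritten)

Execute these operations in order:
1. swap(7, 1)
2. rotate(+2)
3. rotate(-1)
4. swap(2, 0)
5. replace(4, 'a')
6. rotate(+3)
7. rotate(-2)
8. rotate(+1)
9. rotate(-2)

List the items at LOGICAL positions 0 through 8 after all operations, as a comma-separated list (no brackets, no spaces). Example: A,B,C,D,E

Answer: D,C,H,E,a,G,B,I,A

Derivation:
After op 1 (swap(7, 1)): offset=0, physical=[A,H,C,D,E,F,G,B,I], logical=[A,H,C,D,E,F,G,B,I]
After op 2 (rotate(+2)): offset=2, physical=[A,H,C,D,E,F,G,B,I], logical=[C,D,E,F,G,B,I,A,H]
After op 3 (rotate(-1)): offset=1, physical=[A,H,C,D,E,F,G,B,I], logical=[H,C,D,E,F,G,B,I,A]
After op 4 (swap(2, 0)): offset=1, physical=[A,D,C,H,E,F,G,B,I], logical=[D,C,H,E,F,G,B,I,A]
After op 5 (replace(4, 'a')): offset=1, physical=[A,D,C,H,E,a,G,B,I], logical=[D,C,H,E,a,G,B,I,A]
After op 6 (rotate(+3)): offset=4, physical=[A,D,C,H,E,a,G,B,I], logical=[E,a,G,B,I,A,D,C,H]
After op 7 (rotate(-2)): offset=2, physical=[A,D,C,H,E,a,G,B,I], logical=[C,H,E,a,G,B,I,A,D]
After op 8 (rotate(+1)): offset=3, physical=[A,D,C,H,E,a,G,B,I], logical=[H,E,a,G,B,I,A,D,C]
After op 9 (rotate(-2)): offset=1, physical=[A,D,C,H,E,a,G,B,I], logical=[D,C,H,E,a,G,B,I,A]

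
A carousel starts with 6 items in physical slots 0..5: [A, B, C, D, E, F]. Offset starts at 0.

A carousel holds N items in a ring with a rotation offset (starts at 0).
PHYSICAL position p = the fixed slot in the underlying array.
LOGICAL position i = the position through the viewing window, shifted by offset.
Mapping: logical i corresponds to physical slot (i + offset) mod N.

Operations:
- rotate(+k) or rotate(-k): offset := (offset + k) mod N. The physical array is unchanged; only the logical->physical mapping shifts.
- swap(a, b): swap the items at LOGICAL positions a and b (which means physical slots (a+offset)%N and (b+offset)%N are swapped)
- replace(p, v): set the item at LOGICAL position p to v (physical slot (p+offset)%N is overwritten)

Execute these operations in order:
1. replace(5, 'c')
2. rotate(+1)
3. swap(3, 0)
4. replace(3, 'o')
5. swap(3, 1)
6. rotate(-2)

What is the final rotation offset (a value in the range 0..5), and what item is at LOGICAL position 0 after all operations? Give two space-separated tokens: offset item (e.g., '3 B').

Answer: 5 c

Derivation:
After op 1 (replace(5, 'c')): offset=0, physical=[A,B,C,D,E,c], logical=[A,B,C,D,E,c]
After op 2 (rotate(+1)): offset=1, physical=[A,B,C,D,E,c], logical=[B,C,D,E,c,A]
After op 3 (swap(3, 0)): offset=1, physical=[A,E,C,D,B,c], logical=[E,C,D,B,c,A]
After op 4 (replace(3, 'o')): offset=1, physical=[A,E,C,D,o,c], logical=[E,C,D,o,c,A]
After op 5 (swap(3, 1)): offset=1, physical=[A,E,o,D,C,c], logical=[E,o,D,C,c,A]
After op 6 (rotate(-2)): offset=5, physical=[A,E,o,D,C,c], logical=[c,A,E,o,D,C]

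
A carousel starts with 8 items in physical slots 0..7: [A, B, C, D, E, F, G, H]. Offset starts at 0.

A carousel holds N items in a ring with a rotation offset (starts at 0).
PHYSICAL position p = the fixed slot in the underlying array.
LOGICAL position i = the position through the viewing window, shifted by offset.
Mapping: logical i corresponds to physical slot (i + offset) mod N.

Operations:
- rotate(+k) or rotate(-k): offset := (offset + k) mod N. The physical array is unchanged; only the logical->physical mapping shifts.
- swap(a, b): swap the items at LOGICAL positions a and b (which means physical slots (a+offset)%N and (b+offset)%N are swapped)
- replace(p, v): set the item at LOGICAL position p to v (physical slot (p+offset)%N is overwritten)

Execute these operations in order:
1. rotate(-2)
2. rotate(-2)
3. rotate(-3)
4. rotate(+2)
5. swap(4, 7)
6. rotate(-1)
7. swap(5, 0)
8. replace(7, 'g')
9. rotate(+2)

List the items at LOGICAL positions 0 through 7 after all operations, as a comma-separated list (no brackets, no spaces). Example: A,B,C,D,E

After op 1 (rotate(-2)): offset=6, physical=[A,B,C,D,E,F,G,H], logical=[G,H,A,B,C,D,E,F]
After op 2 (rotate(-2)): offset=4, physical=[A,B,C,D,E,F,G,H], logical=[E,F,G,H,A,B,C,D]
After op 3 (rotate(-3)): offset=1, physical=[A,B,C,D,E,F,G,H], logical=[B,C,D,E,F,G,H,A]
After op 4 (rotate(+2)): offset=3, physical=[A,B,C,D,E,F,G,H], logical=[D,E,F,G,H,A,B,C]
After op 5 (swap(4, 7)): offset=3, physical=[A,B,H,D,E,F,G,C], logical=[D,E,F,G,C,A,B,H]
After op 6 (rotate(-1)): offset=2, physical=[A,B,H,D,E,F,G,C], logical=[H,D,E,F,G,C,A,B]
After op 7 (swap(5, 0)): offset=2, physical=[A,B,C,D,E,F,G,H], logical=[C,D,E,F,G,H,A,B]
After op 8 (replace(7, 'g')): offset=2, physical=[A,g,C,D,E,F,G,H], logical=[C,D,E,F,G,H,A,g]
After op 9 (rotate(+2)): offset=4, physical=[A,g,C,D,E,F,G,H], logical=[E,F,G,H,A,g,C,D]

Answer: E,F,G,H,A,g,C,D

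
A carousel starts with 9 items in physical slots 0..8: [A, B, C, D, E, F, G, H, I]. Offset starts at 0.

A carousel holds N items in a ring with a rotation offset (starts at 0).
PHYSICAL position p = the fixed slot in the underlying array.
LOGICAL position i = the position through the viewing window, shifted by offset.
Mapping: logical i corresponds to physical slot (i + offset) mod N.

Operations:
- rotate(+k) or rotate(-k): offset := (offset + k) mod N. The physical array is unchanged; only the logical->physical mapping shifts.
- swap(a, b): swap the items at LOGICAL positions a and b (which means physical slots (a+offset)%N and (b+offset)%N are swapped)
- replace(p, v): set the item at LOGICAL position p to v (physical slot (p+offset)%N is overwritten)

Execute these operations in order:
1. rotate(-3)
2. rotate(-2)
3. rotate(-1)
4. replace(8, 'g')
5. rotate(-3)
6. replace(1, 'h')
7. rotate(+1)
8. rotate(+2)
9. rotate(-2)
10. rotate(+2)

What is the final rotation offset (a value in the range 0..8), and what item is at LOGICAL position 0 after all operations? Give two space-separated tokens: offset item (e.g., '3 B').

After op 1 (rotate(-3)): offset=6, physical=[A,B,C,D,E,F,G,H,I], logical=[G,H,I,A,B,C,D,E,F]
After op 2 (rotate(-2)): offset=4, physical=[A,B,C,D,E,F,G,H,I], logical=[E,F,G,H,I,A,B,C,D]
After op 3 (rotate(-1)): offset=3, physical=[A,B,C,D,E,F,G,H,I], logical=[D,E,F,G,H,I,A,B,C]
After op 4 (replace(8, 'g')): offset=3, physical=[A,B,g,D,E,F,G,H,I], logical=[D,E,F,G,H,I,A,B,g]
After op 5 (rotate(-3)): offset=0, physical=[A,B,g,D,E,F,G,H,I], logical=[A,B,g,D,E,F,G,H,I]
After op 6 (replace(1, 'h')): offset=0, physical=[A,h,g,D,E,F,G,H,I], logical=[A,h,g,D,E,F,G,H,I]
After op 7 (rotate(+1)): offset=1, physical=[A,h,g,D,E,F,G,H,I], logical=[h,g,D,E,F,G,H,I,A]
After op 8 (rotate(+2)): offset=3, physical=[A,h,g,D,E,F,G,H,I], logical=[D,E,F,G,H,I,A,h,g]
After op 9 (rotate(-2)): offset=1, physical=[A,h,g,D,E,F,G,H,I], logical=[h,g,D,E,F,G,H,I,A]
After op 10 (rotate(+2)): offset=3, physical=[A,h,g,D,E,F,G,H,I], logical=[D,E,F,G,H,I,A,h,g]

Answer: 3 D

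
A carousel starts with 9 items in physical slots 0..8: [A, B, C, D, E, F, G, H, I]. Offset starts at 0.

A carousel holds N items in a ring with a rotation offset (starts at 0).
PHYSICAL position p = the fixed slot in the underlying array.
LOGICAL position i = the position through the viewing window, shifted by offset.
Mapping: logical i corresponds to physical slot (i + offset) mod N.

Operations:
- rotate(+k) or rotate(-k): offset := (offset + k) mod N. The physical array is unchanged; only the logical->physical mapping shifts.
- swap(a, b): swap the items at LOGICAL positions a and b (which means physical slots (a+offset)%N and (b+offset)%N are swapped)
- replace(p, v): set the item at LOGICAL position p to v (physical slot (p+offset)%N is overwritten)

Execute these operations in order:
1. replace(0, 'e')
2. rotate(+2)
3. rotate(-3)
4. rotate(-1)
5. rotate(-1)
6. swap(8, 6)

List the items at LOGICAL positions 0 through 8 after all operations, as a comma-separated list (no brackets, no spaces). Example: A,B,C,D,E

Answer: G,H,I,e,B,C,F,E,D

Derivation:
After op 1 (replace(0, 'e')): offset=0, physical=[e,B,C,D,E,F,G,H,I], logical=[e,B,C,D,E,F,G,H,I]
After op 2 (rotate(+2)): offset=2, physical=[e,B,C,D,E,F,G,H,I], logical=[C,D,E,F,G,H,I,e,B]
After op 3 (rotate(-3)): offset=8, physical=[e,B,C,D,E,F,G,H,I], logical=[I,e,B,C,D,E,F,G,H]
After op 4 (rotate(-1)): offset=7, physical=[e,B,C,D,E,F,G,H,I], logical=[H,I,e,B,C,D,E,F,G]
After op 5 (rotate(-1)): offset=6, physical=[e,B,C,D,E,F,G,H,I], logical=[G,H,I,e,B,C,D,E,F]
After op 6 (swap(8, 6)): offset=6, physical=[e,B,C,F,E,D,G,H,I], logical=[G,H,I,e,B,C,F,E,D]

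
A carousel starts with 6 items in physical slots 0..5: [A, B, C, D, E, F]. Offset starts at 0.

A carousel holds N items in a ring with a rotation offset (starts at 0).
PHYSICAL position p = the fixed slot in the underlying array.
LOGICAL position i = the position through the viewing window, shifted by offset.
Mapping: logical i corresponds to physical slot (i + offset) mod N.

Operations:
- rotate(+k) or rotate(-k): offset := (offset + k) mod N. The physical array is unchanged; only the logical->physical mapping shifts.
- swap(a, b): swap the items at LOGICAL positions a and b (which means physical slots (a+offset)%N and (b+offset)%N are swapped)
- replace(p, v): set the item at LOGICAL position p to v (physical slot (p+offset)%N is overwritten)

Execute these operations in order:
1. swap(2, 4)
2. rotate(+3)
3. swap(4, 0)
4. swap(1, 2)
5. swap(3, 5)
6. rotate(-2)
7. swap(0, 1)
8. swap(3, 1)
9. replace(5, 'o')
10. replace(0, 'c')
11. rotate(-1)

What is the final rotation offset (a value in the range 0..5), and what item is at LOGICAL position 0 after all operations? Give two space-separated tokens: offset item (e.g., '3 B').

After op 1 (swap(2, 4)): offset=0, physical=[A,B,E,D,C,F], logical=[A,B,E,D,C,F]
After op 2 (rotate(+3)): offset=3, physical=[A,B,E,D,C,F], logical=[D,C,F,A,B,E]
After op 3 (swap(4, 0)): offset=3, physical=[A,D,E,B,C,F], logical=[B,C,F,A,D,E]
After op 4 (swap(1, 2)): offset=3, physical=[A,D,E,B,F,C], logical=[B,F,C,A,D,E]
After op 5 (swap(3, 5)): offset=3, physical=[E,D,A,B,F,C], logical=[B,F,C,E,D,A]
After op 6 (rotate(-2)): offset=1, physical=[E,D,A,B,F,C], logical=[D,A,B,F,C,E]
After op 7 (swap(0, 1)): offset=1, physical=[E,A,D,B,F,C], logical=[A,D,B,F,C,E]
After op 8 (swap(3, 1)): offset=1, physical=[E,A,F,B,D,C], logical=[A,F,B,D,C,E]
After op 9 (replace(5, 'o')): offset=1, physical=[o,A,F,B,D,C], logical=[A,F,B,D,C,o]
After op 10 (replace(0, 'c')): offset=1, physical=[o,c,F,B,D,C], logical=[c,F,B,D,C,o]
After op 11 (rotate(-1)): offset=0, physical=[o,c,F,B,D,C], logical=[o,c,F,B,D,C]

Answer: 0 o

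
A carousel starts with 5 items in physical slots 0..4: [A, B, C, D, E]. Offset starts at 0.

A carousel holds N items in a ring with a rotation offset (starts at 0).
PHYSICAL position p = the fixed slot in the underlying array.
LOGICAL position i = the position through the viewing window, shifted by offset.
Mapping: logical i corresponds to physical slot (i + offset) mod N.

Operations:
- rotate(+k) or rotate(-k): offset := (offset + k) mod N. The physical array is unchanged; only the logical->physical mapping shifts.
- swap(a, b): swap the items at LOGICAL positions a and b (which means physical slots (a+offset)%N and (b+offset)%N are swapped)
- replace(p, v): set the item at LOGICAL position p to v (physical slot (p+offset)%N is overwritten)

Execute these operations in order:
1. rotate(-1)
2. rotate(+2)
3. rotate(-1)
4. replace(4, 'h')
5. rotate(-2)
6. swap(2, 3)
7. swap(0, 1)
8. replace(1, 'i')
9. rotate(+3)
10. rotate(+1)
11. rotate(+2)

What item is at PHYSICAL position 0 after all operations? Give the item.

After op 1 (rotate(-1)): offset=4, physical=[A,B,C,D,E], logical=[E,A,B,C,D]
After op 2 (rotate(+2)): offset=1, physical=[A,B,C,D,E], logical=[B,C,D,E,A]
After op 3 (rotate(-1)): offset=0, physical=[A,B,C,D,E], logical=[A,B,C,D,E]
After op 4 (replace(4, 'h')): offset=0, physical=[A,B,C,D,h], logical=[A,B,C,D,h]
After op 5 (rotate(-2)): offset=3, physical=[A,B,C,D,h], logical=[D,h,A,B,C]
After op 6 (swap(2, 3)): offset=3, physical=[B,A,C,D,h], logical=[D,h,B,A,C]
After op 7 (swap(0, 1)): offset=3, physical=[B,A,C,h,D], logical=[h,D,B,A,C]
After op 8 (replace(1, 'i')): offset=3, physical=[B,A,C,h,i], logical=[h,i,B,A,C]
After op 9 (rotate(+3)): offset=1, physical=[B,A,C,h,i], logical=[A,C,h,i,B]
After op 10 (rotate(+1)): offset=2, physical=[B,A,C,h,i], logical=[C,h,i,B,A]
After op 11 (rotate(+2)): offset=4, physical=[B,A,C,h,i], logical=[i,B,A,C,h]

Answer: B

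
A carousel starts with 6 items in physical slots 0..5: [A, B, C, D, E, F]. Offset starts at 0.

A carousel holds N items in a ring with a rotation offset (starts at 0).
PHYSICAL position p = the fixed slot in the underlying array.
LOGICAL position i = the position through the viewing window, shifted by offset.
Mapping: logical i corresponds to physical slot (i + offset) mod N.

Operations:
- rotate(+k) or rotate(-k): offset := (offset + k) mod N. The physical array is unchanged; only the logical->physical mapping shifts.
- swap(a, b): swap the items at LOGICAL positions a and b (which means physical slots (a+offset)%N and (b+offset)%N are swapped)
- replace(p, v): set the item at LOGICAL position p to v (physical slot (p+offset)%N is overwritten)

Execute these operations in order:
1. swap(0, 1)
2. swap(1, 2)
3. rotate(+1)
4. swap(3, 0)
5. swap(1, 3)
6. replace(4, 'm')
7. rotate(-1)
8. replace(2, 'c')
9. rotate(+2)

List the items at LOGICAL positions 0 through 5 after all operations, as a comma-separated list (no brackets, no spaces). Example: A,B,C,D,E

After op 1 (swap(0, 1)): offset=0, physical=[B,A,C,D,E,F], logical=[B,A,C,D,E,F]
After op 2 (swap(1, 2)): offset=0, physical=[B,C,A,D,E,F], logical=[B,C,A,D,E,F]
After op 3 (rotate(+1)): offset=1, physical=[B,C,A,D,E,F], logical=[C,A,D,E,F,B]
After op 4 (swap(3, 0)): offset=1, physical=[B,E,A,D,C,F], logical=[E,A,D,C,F,B]
After op 5 (swap(1, 3)): offset=1, physical=[B,E,C,D,A,F], logical=[E,C,D,A,F,B]
After op 6 (replace(4, 'm')): offset=1, physical=[B,E,C,D,A,m], logical=[E,C,D,A,m,B]
After op 7 (rotate(-1)): offset=0, physical=[B,E,C,D,A,m], logical=[B,E,C,D,A,m]
After op 8 (replace(2, 'c')): offset=0, physical=[B,E,c,D,A,m], logical=[B,E,c,D,A,m]
After op 9 (rotate(+2)): offset=2, physical=[B,E,c,D,A,m], logical=[c,D,A,m,B,E]

Answer: c,D,A,m,B,E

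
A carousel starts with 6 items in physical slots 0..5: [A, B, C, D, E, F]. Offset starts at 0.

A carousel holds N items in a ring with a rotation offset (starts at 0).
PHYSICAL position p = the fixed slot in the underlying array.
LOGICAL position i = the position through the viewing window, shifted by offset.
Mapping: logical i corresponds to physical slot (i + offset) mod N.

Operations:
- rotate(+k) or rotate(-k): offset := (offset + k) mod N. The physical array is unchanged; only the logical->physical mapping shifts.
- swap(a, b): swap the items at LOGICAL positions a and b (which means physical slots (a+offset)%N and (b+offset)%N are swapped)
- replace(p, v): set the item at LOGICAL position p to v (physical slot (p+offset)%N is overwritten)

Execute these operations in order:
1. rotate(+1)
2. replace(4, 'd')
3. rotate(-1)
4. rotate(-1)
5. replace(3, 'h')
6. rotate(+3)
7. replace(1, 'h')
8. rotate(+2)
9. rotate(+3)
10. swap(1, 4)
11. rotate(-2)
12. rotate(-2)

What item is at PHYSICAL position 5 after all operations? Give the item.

Answer: h

Derivation:
After op 1 (rotate(+1)): offset=1, physical=[A,B,C,D,E,F], logical=[B,C,D,E,F,A]
After op 2 (replace(4, 'd')): offset=1, physical=[A,B,C,D,E,d], logical=[B,C,D,E,d,A]
After op 3 (rotate(-1)): offset=0, physical=[A,B,C,D,E,d], logical=[A,B,C,D,E,d]
After op 4 (rotate(-1)): offset=5, physical=[A,B,C,D,E,d], logical=[d,A,B,C,D,E]
After op 5 (replace(3, 'h')): offset=5, physical=[A,B,h,D,E,d], logical=[d,A,B,h,D,E]
After op 6 (rotate(+3)): offset=2, physical=[A,B,h,D,E,d], logical=[h,D,E,d,A,B]
After op 7 (replace(1, 'h')): offset=2, physical=[A,B,h,h,E,d], logical=[h,h,E,d,A,B]
After op 8 (rotate(+2)): offset=4, physical=[A,B,h,h,E,d], logical=[E,d,A,B,h,h]
After op 9 (rotate(+3)): offset=1, physical=[A,B,h,h,E,d], logical=[B,h,h,E,d,A]
After op 10 (swap(1, 4)): offset=1, physical=[A,B,d,h,E,h], logical=[B,d,h,E,h,A]
After op 11 (rotate(-2)): offset=5, physical=[A,B,d,h,E,h], logical=[h,A,B,d,h,E]
After op 12 (rotate(-2)): offset=3, physical=[A,B,d,h,E,h], logical=[h,E,h,A,B,d]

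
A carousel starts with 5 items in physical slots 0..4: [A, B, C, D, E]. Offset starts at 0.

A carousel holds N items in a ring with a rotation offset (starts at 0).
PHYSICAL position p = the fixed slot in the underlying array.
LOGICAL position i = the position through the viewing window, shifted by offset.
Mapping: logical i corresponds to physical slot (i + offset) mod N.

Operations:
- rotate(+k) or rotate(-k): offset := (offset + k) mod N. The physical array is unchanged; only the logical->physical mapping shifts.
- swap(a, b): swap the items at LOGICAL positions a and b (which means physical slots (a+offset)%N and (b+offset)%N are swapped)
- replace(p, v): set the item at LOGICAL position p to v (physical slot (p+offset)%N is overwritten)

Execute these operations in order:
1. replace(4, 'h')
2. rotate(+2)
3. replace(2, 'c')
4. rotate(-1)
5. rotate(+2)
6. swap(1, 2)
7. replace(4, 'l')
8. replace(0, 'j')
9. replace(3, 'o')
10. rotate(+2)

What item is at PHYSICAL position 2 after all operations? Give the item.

Answer: l

Derivation:
After op 1 (replace(4, 'h')): offset=0, physical=[A,B,C,D,h], logical=[A,B,C,D,h]
After op 2 (rotate(+2)): offset=2, physical=[A,B,C,D,h], logical=[C,D,h,A,B]
After op 3 (replace(2, 'c')): offset=2, physical=[A,B,C,D,c], logical=[C,D,c,A,B]
After op 4 (rotate(-1)): offset=1, physical=[A,B,C,D,c], logical=[B,C,D,c,A]
After op 5 (rotate(+2)): offset=3, physical=[A,B,C,D,c], logical=[D,c,A,B,C]
After op 6 (swap(1, 2)): offset=3, physical=[c,B,C,D,A], logical=[D,A,c,B,C]
After op 7 (replace(4, 'l')): offset=3, physical=[c,B,l,D,A], logical=[D,A,c,B,l]
After op 8 (replace(0, 'j')): offset=3, physical=[c,B,l,j,A], logical=[j,A,c,B,l]
After op 9 (replace(3, 'o')): offset=3, physical=[c,o,l,j,A], logical=[j,A,c,o,l]
After op 10 (rotate(+2)): offset=0, physical=[c,o,l,j,A], logical=[c,o,l,j,A]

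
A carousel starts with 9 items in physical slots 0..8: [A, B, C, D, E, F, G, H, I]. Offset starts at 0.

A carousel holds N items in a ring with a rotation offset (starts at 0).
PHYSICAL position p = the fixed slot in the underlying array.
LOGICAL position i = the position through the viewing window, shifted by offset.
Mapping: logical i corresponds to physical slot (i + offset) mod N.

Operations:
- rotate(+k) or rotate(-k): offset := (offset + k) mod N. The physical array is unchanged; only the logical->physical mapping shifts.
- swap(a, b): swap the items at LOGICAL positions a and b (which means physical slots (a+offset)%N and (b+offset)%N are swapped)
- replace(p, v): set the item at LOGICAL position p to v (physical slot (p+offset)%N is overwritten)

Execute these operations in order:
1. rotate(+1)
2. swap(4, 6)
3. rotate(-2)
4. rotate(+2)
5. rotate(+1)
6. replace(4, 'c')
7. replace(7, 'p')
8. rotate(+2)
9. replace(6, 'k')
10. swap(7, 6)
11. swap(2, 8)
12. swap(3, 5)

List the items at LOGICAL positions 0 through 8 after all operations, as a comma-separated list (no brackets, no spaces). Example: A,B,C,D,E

After op 1 (rotate(+1)): offset=1, physical=[A,B,C,D,E,F,G,H,I], logical=[B,C,D,E,F,G,H,I,A]
After op 2 (swap(4, 6)): offset=1, physical=[A,B,C,D,E,H,G,F,I], logical=[B,C,D,E,H,G,F,I,A]
After op 3 (rotate(-2)): offset=8, physical=[A,B,C,D,E,H,G,F,I], logical=[I,A,B,C,D,E,H,G,F]
After op 4 (rotate(+2)): offset=1, physical=[A,B,C,D,E,H,G,F,I], logical=[B,C,D,E,H,G,F,I,A]
After op 5 (rotate(+1)): offset=2, physical=[A,B,C,D,E,H,G,F,I], logical=[C,D,E,H,G,F,I,A,B]
After op 6 (replace(4, 'c')): offset=2, physical=[A,B,C,D,E,H,c,F,I], logical=[C,D,E,H,c,F,I,A,B]
After op 7 (replace(7, 'p')): offset=2, physical=[p,B,C,D,E,H,c,F,I], logical=[C,D,E,H,c,F,I,p,B]
After op 8 (rotate(+2)): offset=4, physical=[p,B,C,D,E,H,c,F,I], logical=[E,H,c,F,I,p,B,C,D]
After op 9 (replace(6, 'k')): offset=4, physical=[p,k,C,D,E,H,c,F,I], logical=[E,H,c,F,I,p,k,C,D]
After op 10 (swap(7, 6)): offset=4, physical=[p,C,k,D,E,H,c,F,I], logical=[E,H,c,F,I,p,C,k,D]
After op 11 (swap(2, 8)): offset=4, physical=[p,C,k,c,E,H,D,F,I], logical=[E,H,D,F,I,p,C,k,c]
After op 12 (swap(3, 5)): offset=4, physical=[F,C,k,c,E,H,D,p,I], logical=[E,H,D,p,I,F,C,k,c]

Answer: E,H,D,p,I,F,C,k,c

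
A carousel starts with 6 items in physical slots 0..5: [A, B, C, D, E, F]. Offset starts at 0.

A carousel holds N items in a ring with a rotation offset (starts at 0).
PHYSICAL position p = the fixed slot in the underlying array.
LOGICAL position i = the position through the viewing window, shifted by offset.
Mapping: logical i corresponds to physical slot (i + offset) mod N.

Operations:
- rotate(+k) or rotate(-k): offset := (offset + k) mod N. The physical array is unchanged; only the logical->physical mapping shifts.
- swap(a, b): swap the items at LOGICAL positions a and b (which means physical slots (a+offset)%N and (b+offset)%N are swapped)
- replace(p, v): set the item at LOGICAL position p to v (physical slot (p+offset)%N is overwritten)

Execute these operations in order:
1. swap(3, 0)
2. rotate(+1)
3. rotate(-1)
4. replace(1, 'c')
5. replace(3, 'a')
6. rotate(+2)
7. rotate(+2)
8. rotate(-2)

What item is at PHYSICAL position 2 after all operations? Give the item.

After op 1 (swap(3, 0)): offset=0, physical=[D,B,C,A,E,F], logical=[D,B,C,A,E,F]
After op 2 (rotate(+1)): offset=1, physical=[D,B,C,A,E,F], logical=[B,C,A,E,F,D]
After op 3 (rotate(-1)): offset=0, physical=[D,B,C,A,E,F], logical=[D,B,C,A,E,F]
After op 4 (replace(1, 'c')): offset=0, physical=[D,c,C,A,E,F], logical=[D,c,C,A,E,F]
After op 5 (replace(3, 'a')): offset=0, physical=[D,c,C,a,E,F], logical=[D,c,C,a,E,F]
After op 6 (rotate(+2)): offset=2, physical=[D,c,C,a,E,F], logical=[C,a,E,F,D,c]
After op 7 (rotate(+2)): offset=4, physical=[D,c,C,a,E,F], logical=[E,F,D,c,C,a]
After op 8 (rotate(-2)): offset=2, physical=[D,c,C,a,E,F], logical=[C,a,E,F,D,c]

Answer: C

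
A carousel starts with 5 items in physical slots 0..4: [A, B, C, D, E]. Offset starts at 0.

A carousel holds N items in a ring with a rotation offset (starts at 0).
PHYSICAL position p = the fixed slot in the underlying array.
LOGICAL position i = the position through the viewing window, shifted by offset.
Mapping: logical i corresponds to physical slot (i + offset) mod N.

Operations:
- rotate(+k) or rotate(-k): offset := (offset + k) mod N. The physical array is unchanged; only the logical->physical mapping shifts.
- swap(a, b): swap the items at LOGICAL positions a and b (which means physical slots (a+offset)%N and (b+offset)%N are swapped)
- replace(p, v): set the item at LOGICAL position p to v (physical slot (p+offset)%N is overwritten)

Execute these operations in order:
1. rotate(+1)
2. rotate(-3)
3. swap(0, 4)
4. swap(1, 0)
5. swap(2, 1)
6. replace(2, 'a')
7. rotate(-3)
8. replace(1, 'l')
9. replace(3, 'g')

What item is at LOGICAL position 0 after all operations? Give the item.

Answer: a

Derivation:
After op 1 (rotate(+1)): offset=1, physical=[A,B,C,D,E], logical=[B,C,D,E,A]
After op 2 (rotate(-3)): offset=3, physical=[A,B,C,D,E], logical=[D,E,A,B,C]
After op 3 (swap(0, 4)): offset=3, physical=[A,B,D,C,E], logical=[C,E,A,B,D]
After op 4 (swap(1, 0)): offset=3, physical=[A,B,D,E,C], logical=[E,C,A,B,D]
After op 5 (swap(2, 1)): offset=3, physical=[C,B,D,E,A], logical=[E,A,C,B,D]
After op 6 (replace(2, 'a')): offset=3, physical=[a,B,D,E,A], logical=[E,A,a,B,D]
After op 7 (rotate(-3)): offset=0, physical=[a,B,D,E,A], logical=[a,B,D,E,A]
After op 8 (replace(1, 'l')): offset=0, physical=[a,l,D,E,A], logical=[a,l,D,E,A]
After op 9 (replace(3, 'g')): offset=0, physical=[a,l,D,g,A], logical=[a,l,D,g,A]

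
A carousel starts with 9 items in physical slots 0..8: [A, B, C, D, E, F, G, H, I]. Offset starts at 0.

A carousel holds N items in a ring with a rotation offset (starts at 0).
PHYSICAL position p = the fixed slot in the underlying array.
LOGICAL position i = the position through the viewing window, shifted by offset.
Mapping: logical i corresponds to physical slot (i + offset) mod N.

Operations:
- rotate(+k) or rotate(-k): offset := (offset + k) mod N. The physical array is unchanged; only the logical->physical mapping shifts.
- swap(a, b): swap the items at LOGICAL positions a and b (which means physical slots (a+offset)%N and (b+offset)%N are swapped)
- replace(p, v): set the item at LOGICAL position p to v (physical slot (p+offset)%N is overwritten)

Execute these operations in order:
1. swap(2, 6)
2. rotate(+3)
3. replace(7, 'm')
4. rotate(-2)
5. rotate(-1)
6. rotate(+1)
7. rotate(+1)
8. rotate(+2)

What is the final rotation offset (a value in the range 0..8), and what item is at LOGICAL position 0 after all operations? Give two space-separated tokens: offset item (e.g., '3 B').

After op 1 (swap(2, 6)): offset=0, physical=[A,B,G,D,E,F,C,H,I], logical=[A,B,G,D,E,F,C,H,I]
After op 2 (rotate(+3)): offset=3, physical=[A,B,G,D,E,F,C,H,I], logical=[D,E,F,C,H,I,A,B,G]
After op 3 (replace(7, 'm')): offset=3, physical=[A,m,G,D,E,F,C,H,I], logical=[D,E,F,C,H,I,A,m,G]
After op 4 (rotate(-2)): offset=1, physical=[A,m,G,D,E,F,C,H,I], logical=[m,G,D,E,F,C,H,I,A]
After op 5 (rotate(-1)): offset=0, physical=[A,m,G,D,E,F,C,H,I], logical=[A,m,G,D,E,F,C,H,I]
After op 6 (rotate(+1)): offset=1, physical=[A,m,G,D,E,F,C,H,I], logical=[m,G,D,E,F,C,H,I,A]
After op 7 (rotate(+1)): offset=2, physical=[A,m,G,D,E,F,C,H,I], logical=[G,D,E,F,C,H,I,A,m]
After op 8 (rotate(+2)): offset=4, physical=[A,m,G,D,E,F,C,H,I], logical=[E,F,C,H,I,A,m,G,D]

Answer: 4 E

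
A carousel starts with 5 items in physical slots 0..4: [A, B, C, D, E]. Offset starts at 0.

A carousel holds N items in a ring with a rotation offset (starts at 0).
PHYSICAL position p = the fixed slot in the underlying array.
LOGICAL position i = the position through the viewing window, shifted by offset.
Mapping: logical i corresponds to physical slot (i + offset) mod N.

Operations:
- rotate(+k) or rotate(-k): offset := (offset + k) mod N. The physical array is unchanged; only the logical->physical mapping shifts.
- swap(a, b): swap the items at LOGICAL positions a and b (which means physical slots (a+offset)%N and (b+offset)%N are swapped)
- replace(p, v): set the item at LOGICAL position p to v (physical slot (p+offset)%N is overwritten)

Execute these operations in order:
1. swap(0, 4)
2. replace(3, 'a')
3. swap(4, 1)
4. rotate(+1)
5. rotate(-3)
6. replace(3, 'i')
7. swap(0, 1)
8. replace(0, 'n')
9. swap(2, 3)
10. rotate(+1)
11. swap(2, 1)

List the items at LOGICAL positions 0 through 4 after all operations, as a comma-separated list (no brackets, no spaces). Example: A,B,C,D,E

Answer: a,E,i,C,n

Derivation:
After op 1 (swap(0, 4)): offset=0, physical=[E,B,C,D,A], logical=[E,B,C,D,A]
After op 2 (replace(3, 'a')): offset=0, physical=[E,B,C,a,A], logical=[E,B,C,a,A]
After op 3 (swap(4, 1)): offset=0, physical=[E,A,C,a,B], logical=[E,A,C,a,B]
After op 4 (rotate(+1)): offset=1, physical=[E,A,C,a,B], logical=[A,C,a,B,E]
After op 5 (rotate(-3)): offset=3, physical=[E,A,C,a,B], logical=[a,B,E,A,C]
After op 6 (replace(3, 'i')): offset=3, physical=[E,i,C,a,B], logical=[a,B,E,i,C]
After op 7 (swap(0, 1)): offset=3, physical=[E,i,C,B,a], logical=[B,a,E,i,C]
After op 8 (replace(0, 'n')): offset=3, physical=[E,i,C,n,a], logical=[n,a,E,i,C]
After op 9 (swap(2, 3)): offset=3, physical=[i,E,C,n,a], logical=[n,a,i,E,C]
After op 10 (rotate(+1)): offset=4, physical=[i,E,C,n,a], logical=[a,i,E,C,n]
After op 11 (swap(2, 1)): offset=4, physical=[E,i,C,n,a], logical=[a,E,i,C,n]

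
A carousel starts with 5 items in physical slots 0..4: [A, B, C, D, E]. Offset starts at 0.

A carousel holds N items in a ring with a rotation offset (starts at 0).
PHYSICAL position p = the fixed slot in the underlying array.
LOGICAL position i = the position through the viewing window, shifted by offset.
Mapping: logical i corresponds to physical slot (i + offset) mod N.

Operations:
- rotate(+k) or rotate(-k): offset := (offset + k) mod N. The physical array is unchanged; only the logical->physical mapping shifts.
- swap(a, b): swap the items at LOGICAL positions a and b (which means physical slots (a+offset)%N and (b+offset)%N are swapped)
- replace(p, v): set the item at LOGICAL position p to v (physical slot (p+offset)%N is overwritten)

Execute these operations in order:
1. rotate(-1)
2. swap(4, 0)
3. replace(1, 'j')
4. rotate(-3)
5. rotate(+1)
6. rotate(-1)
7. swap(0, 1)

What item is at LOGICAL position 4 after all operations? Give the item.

After op 1 (rotate(-1)): offset=4, physical=[A,B,C,D,E], logical=[E,A,B,C,D]
After op 2 (swap(4, 0)): offset=4, physical=[A,B,C,E,D], logical=[D,A,B,C,E]
After op 3 (replace(1, 'j')): offset=4, physical=[j,B,C,E,D], logical=[D,j,B,C,E]
After op 4 (rotate(-3)): offset=1, physical=[j,B,C,E,D], logical=[B,C,E,D,j]
After op 5 (rotate(+1)): offset=2, physical=[j,B,C,E,D], logical=[C,E,D,j,B]
After op 6 (rotate(-1)): offset=1, physical=[j,B,C,E,D], logical=[B,C,E,D,j]
After op 7 (swap(0, 1)): offset=1, physical=[j,C,B,E,D], logical=[C,B,E,D,j]

Answer: j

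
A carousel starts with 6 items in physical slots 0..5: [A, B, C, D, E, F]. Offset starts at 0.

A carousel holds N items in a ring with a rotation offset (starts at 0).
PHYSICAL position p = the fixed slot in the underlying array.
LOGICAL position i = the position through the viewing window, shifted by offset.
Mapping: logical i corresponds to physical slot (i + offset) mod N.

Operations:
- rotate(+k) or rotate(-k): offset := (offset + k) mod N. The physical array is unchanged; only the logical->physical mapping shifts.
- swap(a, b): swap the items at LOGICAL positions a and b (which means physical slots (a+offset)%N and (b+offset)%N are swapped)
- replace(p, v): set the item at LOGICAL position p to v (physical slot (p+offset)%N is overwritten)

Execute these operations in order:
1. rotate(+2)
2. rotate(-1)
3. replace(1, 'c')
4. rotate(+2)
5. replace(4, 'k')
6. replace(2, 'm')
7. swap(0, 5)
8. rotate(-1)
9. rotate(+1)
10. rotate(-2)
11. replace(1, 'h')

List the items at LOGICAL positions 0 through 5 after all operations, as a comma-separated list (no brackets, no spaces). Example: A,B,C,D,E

After op 1 (rotate(+2)): offset=2, physical=[A,B,C,D,E,F], logical=[C,D,E,F,A,B]
After op 2 (rotate(-1)): offset=1, physical=[A,B,C,D,E,F], logical=[B,C,D,E,F,A]
After op 3 (replace(1, 'c')): offset=1, physical=[A,B,c,D,E,F], logical=[B,c,D,E,F,A]
After op 4 (rotate(+2)): offset=3, physical=[A,B,c,D,E,F], logical=[D,E,F,A,B,c]
After op 5 (replace(4, 'k')): offset=3, physical=[A,k,c,D,E,F], logical=[D,E,F,A,k,c]
After op 6 (replace(2, 'm')): offset=3, physical=[A,k,c,D,E,m], logical=[D,E,m,A,k,c]
After op 7 (swap(0, 5)): offset=3, physical=[A,k,D,c,E,m], logical=[c,E,m,A,k,D]
After op 8 (rotate(-1)): offset=2, physical=[A,k,D,c,E,m], logical=[D,c,E,m,A,k]
After op 9 (rotate(+1)): offset=3, physical=[A,k,D,c,E,m], logical=[c,E,m,A,k,D]
After op 10 (rotate(-2)): offset=1, physical=[A,k,D,c,E,m], logical=[k,D,c,E,m,A]
After op 11 (replace(1, 'h')): offset=1, physical=[A,k,h,c,E,m], logical=[k,h,c,E,m,A]

Answer: k,h,c,E,m,A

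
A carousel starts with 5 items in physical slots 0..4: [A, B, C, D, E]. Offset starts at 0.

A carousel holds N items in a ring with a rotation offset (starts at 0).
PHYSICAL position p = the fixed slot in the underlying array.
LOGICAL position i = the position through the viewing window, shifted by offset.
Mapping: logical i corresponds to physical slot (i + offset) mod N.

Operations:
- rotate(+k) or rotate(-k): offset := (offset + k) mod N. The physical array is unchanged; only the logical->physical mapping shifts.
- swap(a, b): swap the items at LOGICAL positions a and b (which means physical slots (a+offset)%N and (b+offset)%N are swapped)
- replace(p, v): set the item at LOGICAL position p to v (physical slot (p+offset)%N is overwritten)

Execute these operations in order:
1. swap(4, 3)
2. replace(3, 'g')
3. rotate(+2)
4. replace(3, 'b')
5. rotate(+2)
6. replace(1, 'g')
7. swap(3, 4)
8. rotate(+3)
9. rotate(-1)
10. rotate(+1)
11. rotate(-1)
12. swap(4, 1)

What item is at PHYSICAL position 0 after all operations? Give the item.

Answer: g

Derivation:
After op 1 (swap(4, 3)): offset=0, physical=[A,B,C,E,D], logical=[A,B,C,E,D]
After op 2 (replace(3, 'g')): offset=0, physical=[A,B,C,g,D], logical=[A,B,C,g,D]
After op 3 (rotate(+2)): offset=2, physical=[A,B,C,g,D], logical=[C,g,D,A,B]
After op 4 (replace(3, 'b')): offset=2, physical=[b,B,C,g,D], logical=[C,g,D,b,B]
After op 5 (rotate(+2)): offset=4, physical=[b,B,C,g,D], logical=[D,b,B,C,g]
After op 6 (replace(1, 'g')): offset=4, physical=[g,B,C,g,D], logical=[D,g,B,C,g]
After op 7 (swap(3, 4)): offset=4, physical=[g,B,g,C,D], logical=[D,g,B,g,C]
After op 8 (rotate(+3)): offset=2, physical=[g,B,g,C,D], logical=[g,C,D,g,B]
After op 9 (rotate(-1)): offset=1, physical=[g,B,g,C,D], logical=[B,g,C,D,g]
After op 10 (rotate(+1)): offset=2, physical=[g,B,g,C,D], logical=[g,C,D,g,B]
After op 11 (rotate(-1)): offset=1, physical=[g,B,g,C,D], logical=[B,g,C,D,g]
After op 12 (swap(4, 1)): offset=1, physical=[g,B,g,C,D], logical=[B,g,C,D,g]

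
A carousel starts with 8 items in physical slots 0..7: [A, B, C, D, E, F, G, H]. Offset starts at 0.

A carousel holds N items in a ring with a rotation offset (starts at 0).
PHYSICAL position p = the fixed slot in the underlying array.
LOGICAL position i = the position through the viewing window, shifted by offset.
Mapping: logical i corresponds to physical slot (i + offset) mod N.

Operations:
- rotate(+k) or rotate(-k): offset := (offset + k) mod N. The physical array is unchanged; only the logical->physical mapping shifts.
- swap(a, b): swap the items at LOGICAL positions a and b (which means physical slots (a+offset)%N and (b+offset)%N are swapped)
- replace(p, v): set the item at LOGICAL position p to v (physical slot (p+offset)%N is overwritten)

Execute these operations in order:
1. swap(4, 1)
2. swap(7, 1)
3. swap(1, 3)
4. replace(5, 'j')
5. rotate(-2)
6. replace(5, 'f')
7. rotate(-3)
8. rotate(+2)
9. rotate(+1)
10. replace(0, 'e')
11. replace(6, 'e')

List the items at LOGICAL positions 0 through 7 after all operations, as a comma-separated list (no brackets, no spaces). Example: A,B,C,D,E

After op 1 (swap(4, 1)): offset=0, physical=[A,E,C,D,B,F,G,H], logical=[A,E,C,D,B,F,G,H]
After op 2 (swap(7, 1)): offset=0, physical=[A,H,C,D,B,F,G,E], logical=[A,H,C,D,B,F,G,E]
After op 3 (swap(1, 3)): offset=0, physical=[A,D,C,H,B,F,G,E], logical=[A,D,C,H,B,F,G,E]
After op 4 (replace(5, 'j')): offset=0, physical=[A,D,C,H,B,j,G,E], logical=[A,D,C,H,B,j,G,E]
After op 5 (rotate(-2)): offset=6, physical=[A,D,C,H,B,j,G,E], logical=[G,E,A,D,C,H,B,j]
After op 6 (replace(5, 'f')): offset=6, physical=[A,D,C,f,B,j,G,E], logical=[G,E,A,D,C,f,B,j]
After op 7 (rotate(-3)): offset=3, physical=[A,D,C,f,B,j,G,E], logical=[f,B,j,G,E,A,D,C]
After op 8 (rotate(+2)): offset=5, physical=[A,D,C,f,B,j,G,E], logical=[j,G,E,A,D,C,f,B]
After op 9 (rotate(+1)): offset=6, physical=[A,D,C,f,B,j,G,E], logical=[G,E,A,D,C,f,B,j]
After op 10 (replace(0, 'e')): offset=6, physical=[A,D,C,f,B,j,e,E], logical=[e,E,A,D,C,f,B,j]
After op 11 (replace(6, 'e')): offset=6, physical=[A,D,C,f,e,j,e,E], logical=[e,E,A,D,C,f,e,j]

Answer: e,E,A,D,C,f,e,j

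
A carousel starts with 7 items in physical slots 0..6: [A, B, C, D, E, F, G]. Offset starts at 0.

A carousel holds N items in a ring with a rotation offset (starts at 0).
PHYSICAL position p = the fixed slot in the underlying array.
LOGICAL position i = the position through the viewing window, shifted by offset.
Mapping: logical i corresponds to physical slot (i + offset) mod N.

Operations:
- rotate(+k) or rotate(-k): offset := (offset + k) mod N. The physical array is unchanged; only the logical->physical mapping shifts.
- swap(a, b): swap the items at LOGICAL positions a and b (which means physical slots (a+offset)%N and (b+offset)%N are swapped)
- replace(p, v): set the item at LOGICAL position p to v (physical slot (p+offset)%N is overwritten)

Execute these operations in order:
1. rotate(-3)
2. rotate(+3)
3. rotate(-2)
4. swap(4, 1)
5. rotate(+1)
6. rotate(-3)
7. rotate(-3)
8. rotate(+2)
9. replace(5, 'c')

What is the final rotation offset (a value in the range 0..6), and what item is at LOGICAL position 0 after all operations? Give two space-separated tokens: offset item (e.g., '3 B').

Answer: 2 G

Derivation:
After op 1 (rotate(-3)): offset=4, physical=[A,B,C,D,E,F,G], logical=[E,F,G,A,B,C,D]
After op 2 (rotate(+3)): offset=0, physical=[A,B,C,D,E,F,G], logical=[A,B,C,D,E,F,G]
After op 3 (rotate(-2)): offset=5, physical=[A,B,C,D,E,F,G], logical=[F,G,A,B,C,D,E]
After op 4 (swap(4, 1)): offset=5, physical=[A,B,G,D,E,F,C], logical=[F,C,A,B,G,D,E]
After op 5 (rotate(+1)): offset=6, physical=[A,B,G,D,E,F,C], logical=[C,A,B,G,D,E,F]
After op 6 (rotate(-3)): offset=3, physical=[A,B,G,D,E,F,C], logical=[D,E,F,C,A,B,G]
After op 7 (rotate(-3)): offset=0, physical=[A,B,G,D,E,F,C], logical=[A,B,G,D,E,F,C]
After op 8 (rotate(+2)): offset=2, physical=[A,B,G,D,E,F,C], logical=[G,D,E,F,C,A,B]
After op 9 (replace(5, 'c')): offset=2, physical=[c,B,G,D,E,F,C], logical=[G,D,E,F,C,c,B]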